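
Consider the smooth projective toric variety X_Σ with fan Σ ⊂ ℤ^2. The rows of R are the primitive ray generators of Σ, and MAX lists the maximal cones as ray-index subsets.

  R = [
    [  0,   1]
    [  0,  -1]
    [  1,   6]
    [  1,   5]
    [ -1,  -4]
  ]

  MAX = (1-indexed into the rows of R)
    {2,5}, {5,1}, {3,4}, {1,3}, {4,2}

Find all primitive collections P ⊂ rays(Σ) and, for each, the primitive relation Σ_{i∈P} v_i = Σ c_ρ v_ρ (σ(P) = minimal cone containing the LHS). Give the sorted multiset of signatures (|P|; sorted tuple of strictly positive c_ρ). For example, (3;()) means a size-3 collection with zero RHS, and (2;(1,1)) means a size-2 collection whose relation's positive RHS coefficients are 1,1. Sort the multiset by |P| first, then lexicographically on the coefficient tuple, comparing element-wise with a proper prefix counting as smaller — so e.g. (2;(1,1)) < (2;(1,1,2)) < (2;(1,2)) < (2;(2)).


|primitive collections| = 5. Relations:

  • {1,2}:  v_{1} + v_{2} = 0  ⇒ sig = (2;())
  • {1,4}:  v_{1} + v_{4} = v_{3}  ⇒ sig = (2;(1))
  • {2,3}:  v_{2} + v_{3} = v_{4}  ⇒ sig = (2;(1))
  • {4,5}:  v_{4} + v_{5} = v_{1}  ⇒ sig = (2;(1))
  • {3,5}:  v_{3} + v_{5} = 2·v_{1}  ⇒ sig = (2;(2))

Hence PRS(X_Σ) =
[(2;()), (2;(1)), (2;(1)), (2;(1)), (2;(2))]


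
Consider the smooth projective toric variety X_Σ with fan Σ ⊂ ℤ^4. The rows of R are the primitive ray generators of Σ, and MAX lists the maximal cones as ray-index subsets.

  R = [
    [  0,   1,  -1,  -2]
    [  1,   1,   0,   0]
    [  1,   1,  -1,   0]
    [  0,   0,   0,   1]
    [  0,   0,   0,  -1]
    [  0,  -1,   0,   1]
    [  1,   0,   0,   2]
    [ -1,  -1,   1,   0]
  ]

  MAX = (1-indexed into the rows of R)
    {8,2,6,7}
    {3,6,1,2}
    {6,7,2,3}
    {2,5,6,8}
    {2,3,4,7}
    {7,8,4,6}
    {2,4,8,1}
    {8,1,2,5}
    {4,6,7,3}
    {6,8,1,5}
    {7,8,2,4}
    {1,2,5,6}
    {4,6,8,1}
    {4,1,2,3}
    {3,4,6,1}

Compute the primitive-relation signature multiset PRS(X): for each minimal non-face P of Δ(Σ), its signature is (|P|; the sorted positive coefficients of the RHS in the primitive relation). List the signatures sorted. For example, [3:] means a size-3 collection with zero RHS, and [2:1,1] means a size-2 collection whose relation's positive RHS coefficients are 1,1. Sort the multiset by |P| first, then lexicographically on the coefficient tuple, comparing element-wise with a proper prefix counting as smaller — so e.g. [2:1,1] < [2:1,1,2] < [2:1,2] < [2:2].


The 7 primitive collections of Σ (r=8, n=4):

  P = {3,8}:  v_{3} + v_{8} = 0  ⟹  sig = [2:]
  P = {4,5}:  v_{4} + v_{5} = 0  ⟹  sig = [2:]
  P = {1,7}:  v_{1} + v_{7} = v_{3}  ⟹  sig = [2:1]
  P = {5,7}:  v_{5} + v_{7} = v_{2} + v_{6}  ⟹  sig = [2:1,1]
  P = {3,5}:  v_{3} + v_{5} = v_{1} + v_{2} + v_{6}  ⟹  sig = [2:1,1,1]
  P = {2,4,6}:  v_{2} + v_{4} + v_{6} = v_{7}  ⟹  sig = [3:1]
  P = {1,2,6,8}:  v_{1} + v_{2} + v_{6} + v_{8} = v_{5}  ⟹  sig = [4:1]

Hence PRS(X_Σ) =
{ [2:] ×2,  [2:1],  [2:1,1],  [2:1,1,1],  [3:1],  [4:1] }


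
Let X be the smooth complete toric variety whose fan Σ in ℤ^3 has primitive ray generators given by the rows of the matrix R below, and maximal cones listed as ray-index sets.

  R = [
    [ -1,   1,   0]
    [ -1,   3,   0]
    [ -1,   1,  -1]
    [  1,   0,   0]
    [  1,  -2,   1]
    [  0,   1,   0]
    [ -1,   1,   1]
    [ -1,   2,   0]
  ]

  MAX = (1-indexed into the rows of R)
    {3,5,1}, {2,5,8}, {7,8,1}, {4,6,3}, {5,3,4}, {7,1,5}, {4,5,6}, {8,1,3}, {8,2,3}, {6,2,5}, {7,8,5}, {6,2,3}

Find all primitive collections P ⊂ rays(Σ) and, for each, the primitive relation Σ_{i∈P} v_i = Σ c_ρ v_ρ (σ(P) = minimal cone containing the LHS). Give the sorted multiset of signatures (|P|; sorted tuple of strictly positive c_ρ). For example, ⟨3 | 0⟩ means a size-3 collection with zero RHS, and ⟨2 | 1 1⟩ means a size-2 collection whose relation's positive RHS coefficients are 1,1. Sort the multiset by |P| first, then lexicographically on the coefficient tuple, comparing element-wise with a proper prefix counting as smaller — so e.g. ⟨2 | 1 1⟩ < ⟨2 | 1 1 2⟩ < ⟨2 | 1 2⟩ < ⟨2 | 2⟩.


14 minimal non-faces of Δ(Σ) (on 8 rays):

  {1,4}:  v_{1} + v_{4} = v_{6}  so sig = ⟨2 | 1⟩
  {1,6}:  v_{1} + v_{6} = v_{8}  so sig = ⟨2 | 1⟩
  {6,8}:  v_{6} + v_{8} = v_{2}  so sig = ⟨2 | 1⟩
  {4,7}:  v_{4} + v_{7} = v_{2} + v_{5}  so sig = ⟨2 | 1 1⟩
  {6,7}:  v_{6} + v_{7} = v_{5} + 2·v_{8}  so sig = ⟨2 | 1 2⟩
  {2,7}:  v_{2} + v_{7} = v_{5} + 3·v_{8}  so sig = ⟨2 | 1 3⟩
  {1,2}:  v_{1} + v_{2} = 2·v_{8}  so sig = ⟨2 | 2⟩
  {3,7}:  v_{3} + v_{7} = 2·v_{1}  so sig = ⟨2 | 2⟩
  {4,8}:  v_{4} + v_{8} = 2·v_{6}  so sig = ⟨2 | 2⟩
  {2,4}:  v_{2} + v_{4} = 3·v_{6}  so sig = ⟨2 | 3⟩
  {3,5,6}:  v_{3} + v_{5} + v_{6} = 0  so sig = ⟨3 | 0⟩
  {1,5,8}:  v_{1} + v_{5} + v_{8} = v_{7}  so sig = ⟨3 | 1⟩
  {2,3,5}:  v_{2} + v_{3} + v_{5} = v_{8}  so sig = ⟨3 | 1⟩
  {3,5,8}:  v_{3} + v_{5} + v_{8} = v_{1}  so sig = ⟨3 | 1⟩

Hence PRS(X_Σ) =
{ ⟨2 | 1⟩ ×3,  ⟨2 | 1 1⟩,  ⟨2 | 1 2⟩,  ⟨2 | 1 3⟩,  ⟨2 | 2⟩ ×3,  ⟨2 | 3⟩,  ⟨3 | 0⟩,  ⟨3 | 1⟩ ×3 }


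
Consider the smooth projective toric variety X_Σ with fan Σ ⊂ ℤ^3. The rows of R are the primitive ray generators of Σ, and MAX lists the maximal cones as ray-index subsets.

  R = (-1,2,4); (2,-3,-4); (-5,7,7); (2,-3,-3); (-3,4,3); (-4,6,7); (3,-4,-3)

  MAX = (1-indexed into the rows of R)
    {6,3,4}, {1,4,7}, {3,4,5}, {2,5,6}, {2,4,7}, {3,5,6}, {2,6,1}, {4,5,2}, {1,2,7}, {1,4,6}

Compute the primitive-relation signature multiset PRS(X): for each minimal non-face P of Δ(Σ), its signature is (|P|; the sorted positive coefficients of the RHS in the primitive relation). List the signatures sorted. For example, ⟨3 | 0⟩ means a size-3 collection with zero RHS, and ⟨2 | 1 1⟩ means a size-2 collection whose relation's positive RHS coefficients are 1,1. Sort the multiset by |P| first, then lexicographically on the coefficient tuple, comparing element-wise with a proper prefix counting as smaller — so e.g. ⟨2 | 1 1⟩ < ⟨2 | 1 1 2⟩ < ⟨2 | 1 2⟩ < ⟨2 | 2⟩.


9 collections generate NE(X_Σ); each relation:

  {5,7}:  v_{5} + v_{7} = 0  ⇒ sig = ⟨2 | 0⟩
  {1,5}:  v_{1} + v_{5} = v_{6}  ⇒ sig = ⟨2 | 1⟩
  {2,3}:  v_{2} + v_{3} = v_{5}  ⇒ sig = ⟨2 | 1⟩
  {6,7}:  v_{6} + v_{7} = v_{1}  ⇒ sig = ⟨2 | 1⟩
  {3,7}:  v_{3} + v_{7} = v_{4} + v_{6}  ⇒ sig = ⟨2 | 1 1⟩
  {1,3}:  v_{1} + v_{3} = v_{4} + 2·v_{6}  ⇒ sig = ⟨2 | 1 2⟩
  {2,4,6}:  v_{2} + v_{4} + v_{6} = 0  ⇒ sig = ⟨3 | 0⟩
  {1,2,4}:  v_{1} + v_{2} + v_{4} = v_{7}  ⇒ sig = ⟨3 | 1⟩
  {4,5,6}:  v_{4} + v_{5} + v_{6} = v_{3}  ⇒ sig = ⟨3 | 1⟩

Hence PRS(X_Σ) =
{ ⟨2 | 0⟩,  ⟨2 | 1⟩ ×3,  ⟨2 | 1 1⟩,  ⟨2 | 1 2⟩,  ⟨3 | 0⟩,  ⟨3 | 1⟩ ×2 }


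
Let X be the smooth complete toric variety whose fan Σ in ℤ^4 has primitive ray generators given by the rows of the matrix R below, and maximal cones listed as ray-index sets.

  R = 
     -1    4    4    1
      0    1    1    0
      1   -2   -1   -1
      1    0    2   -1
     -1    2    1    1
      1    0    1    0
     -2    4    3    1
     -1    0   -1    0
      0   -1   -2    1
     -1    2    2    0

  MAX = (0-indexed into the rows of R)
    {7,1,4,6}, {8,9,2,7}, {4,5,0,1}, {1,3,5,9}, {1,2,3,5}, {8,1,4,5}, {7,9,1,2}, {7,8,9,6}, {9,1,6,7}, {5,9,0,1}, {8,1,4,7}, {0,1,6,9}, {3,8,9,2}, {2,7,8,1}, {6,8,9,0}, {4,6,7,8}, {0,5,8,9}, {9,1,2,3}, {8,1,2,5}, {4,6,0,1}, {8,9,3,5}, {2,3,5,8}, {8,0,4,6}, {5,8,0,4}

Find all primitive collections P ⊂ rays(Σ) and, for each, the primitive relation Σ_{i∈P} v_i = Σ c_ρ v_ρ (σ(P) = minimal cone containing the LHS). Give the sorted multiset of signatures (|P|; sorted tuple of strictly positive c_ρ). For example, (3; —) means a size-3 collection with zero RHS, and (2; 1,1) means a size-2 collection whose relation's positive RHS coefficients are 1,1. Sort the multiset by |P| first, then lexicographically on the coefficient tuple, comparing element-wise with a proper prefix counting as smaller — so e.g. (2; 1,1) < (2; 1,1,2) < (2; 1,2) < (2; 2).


The 16 primitive collections of Σ (r=10, n=4):

  P={2,4}:  v_{2} + v_{4} = 0 ; sig = (2; —)
  P={5,7}:  v_{5} + v_{7} = 0 ; sig = (2; —)
  P={0,7}:  v_{0} + v_{7} = v_{6} ; sig = (2; 1)
  P={2,6}:  v_{2} + v_{6} = v_{9} ; sig = (2; 1)
  P={4,9}:  v_{4} + v_{9} = v_{6} ; sig = (2; 1)
  P={5,6}:  v_{5} + v_{6} = v_{0} ; sig = (2; 1)
  P={0,2}:  v_{0} + v_{2} = v_{5} + v_{9} ; sig = (2; 1,1)
  P={3,4}:  v_{3} + v_{4} = v_{5} + v_{9} ; sig = (2; 1,1)
  P={3,7}:  v_{3} + v_{7} = v_{2} + v_{9} ; sig = (2; 1,1)
  P={3,6}:  v_{3} + v_{6} = v_{5} + 2·v_{9} ; sig = (2; 1,2)
  P={0,3}:  v_{0} + v_{3} = 2·v_{5} + 2·v_{9} ; sig = (2; 2,2)
  P={1,3,8}:  v_{1} + v_{3} + v_{8} = v_{5} ; sig = (3; 1)
  P={1,8,9}:  v_{1} + v_{8} + v_{9} = v_{4} ; sig = (3; 1)
  P={2,5,9}:  v_{2} + v_{5} + v_{9} = v_{3} ; sig = (3; 1)
  P={0,1,8}:  v_{0} + v_{1} + v_{8} = 2·v_{4} + v_{5} ; sig = (3; 1,2)
  P={1,6,8}:  v_{1} + v_{6} + v_{8} = 2·v_{4} ; sig = (3; 2)

Signatures (|P|; sorted positive RHS coefficients), sorted:
{ (2; —) ×2,  (2; 1) ×4,  (2; 1,1) ×3,  (2; 1,2),  (2; 2,2),  (3; 1) ×3,  (3; 1,2),  (3; 2) }


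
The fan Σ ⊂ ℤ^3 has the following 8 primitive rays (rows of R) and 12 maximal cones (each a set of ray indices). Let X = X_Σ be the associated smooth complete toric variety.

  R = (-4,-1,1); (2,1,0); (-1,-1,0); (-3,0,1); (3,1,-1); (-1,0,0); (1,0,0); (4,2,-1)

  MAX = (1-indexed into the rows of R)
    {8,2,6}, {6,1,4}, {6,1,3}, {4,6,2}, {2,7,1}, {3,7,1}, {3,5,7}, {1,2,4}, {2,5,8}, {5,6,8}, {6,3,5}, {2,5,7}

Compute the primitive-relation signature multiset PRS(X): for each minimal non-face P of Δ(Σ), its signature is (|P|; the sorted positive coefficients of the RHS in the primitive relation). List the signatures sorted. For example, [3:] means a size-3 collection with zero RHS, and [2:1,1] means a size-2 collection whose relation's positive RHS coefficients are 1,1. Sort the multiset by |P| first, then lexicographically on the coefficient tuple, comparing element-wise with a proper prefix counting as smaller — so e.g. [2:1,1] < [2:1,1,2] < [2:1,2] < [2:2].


12 minimal non-faces of Δ(Σ) (on 8 rays):

  P = {6,7}:  v_{6} + v_{7} = 0 — sig = [2:]
  P = {1,5}:  v_{1} + v_{5} = v_{6} — sig = [2:1]
  P = {2,3}:  v_{2} + v_{3} = v_{7} — sig = [2:1]
  P = {3,4}:  v_{3} + v_{4} = v_{1} — sig = [2:1]
  P = {3,8}:  v_{3} + v_{8} = v_{5} — sig = [2:1]
  P = {4,7}:  v_{4} + v_{7} = v_{1} + v_{2} — sig = [2:1,1]
  P = {7,8}:  v_{7} + v_{8} = v_{2} + v_{5} — sig = [2:1,1]
  P = {1,8}:  v_{1} + v_{8} = v_{2} + 2·v_{6} — sig = [2:1,2]
  P = {4,5}:  v_{4} + v_{5} = v_{2} + 2·v_{6} — sig = [2:1,2]
  P = {4,8}:  v_{4} + v_{8} = 2·v_{2} + 3·v_{6} — sig = [2:2,3]
  P = {1,2,6}:  v_{1} + v_{2} + v_{6} = v_{4} — sig = [3:1]
  P = {2,5,6}:  v_{2} + v_{5} + v_{6} = v_{8} — sig = [3:1]

so the primitive-relation signature multiset is
{ [2:],  [2:1] ×4,  [2:1,1] ×2,  [2:1,2] ×2,  [2:2,3],  [3:1] ×2 }


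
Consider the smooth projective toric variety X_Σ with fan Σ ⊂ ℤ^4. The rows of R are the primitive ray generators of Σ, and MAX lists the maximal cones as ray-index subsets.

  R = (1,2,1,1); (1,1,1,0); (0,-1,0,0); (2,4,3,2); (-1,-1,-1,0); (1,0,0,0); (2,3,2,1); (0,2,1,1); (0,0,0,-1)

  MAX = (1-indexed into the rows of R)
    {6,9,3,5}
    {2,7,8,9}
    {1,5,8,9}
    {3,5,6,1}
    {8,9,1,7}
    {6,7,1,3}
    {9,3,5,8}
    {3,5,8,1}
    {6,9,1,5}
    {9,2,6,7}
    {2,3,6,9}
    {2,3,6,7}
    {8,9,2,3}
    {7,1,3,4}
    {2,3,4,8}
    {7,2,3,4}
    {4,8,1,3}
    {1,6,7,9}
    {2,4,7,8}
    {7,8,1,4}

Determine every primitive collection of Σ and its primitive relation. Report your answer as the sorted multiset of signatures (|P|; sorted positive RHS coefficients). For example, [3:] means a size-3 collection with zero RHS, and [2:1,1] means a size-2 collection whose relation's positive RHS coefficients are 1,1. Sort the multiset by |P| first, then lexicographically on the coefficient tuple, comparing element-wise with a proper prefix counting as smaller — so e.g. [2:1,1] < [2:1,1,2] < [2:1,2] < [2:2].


The 10 primitive collections of Σ (r=9, n=4):

  {2,5}:  v_{2} + v_{5} = 0  ⇒ sig = [2:]
  {1,2}:  v_{1} + v_{2} = v_{7}  ⇒ sig = [2:1]
  {5,7}:  v_{5} + v_{7} = v_{1}  ⇒ sig = [2:1]
  {6,8}:  v_{6} + v_{8} = v_{1}  ⇒ sig = [2:1]
  {4,5}:  v_{4} + v_{5} = v_{1} + v_{3} + v_{8}  ⇒ sig = [2:1,1,1]
  {4,6}:  v_{4} + v_{6} = v_{1} + v_{3} + v_{7}  ⇒ sig = [2:1,1,1]
  {4,9}:  v_{4} + v_{9} = 2·v_{2} + v_{8}  ⇒ sig = [2:1,2]
  {1,3,9}:  v_{1} + v_{3} + v_{9} = v_{2}  ⇒ sig = [3:1]
  {3,7,8}:  v_{3} + v_{7} + v_{8} = v_{4}  ⇒ sig = [3:1]
  {3,7,9}:  v_{3} + v_{7} + v_{9} = 2·v_{2}  ⇒ sig = [3:2]

Sorted signature multiset PRS(X):
    [2:]
    [2:1]
    [2:1]
    [2:1]
    [2:1,1,1]
    [2:1,1,1]
    [2:1,2]
    [3:1]
    [3:1]
    [3:2]


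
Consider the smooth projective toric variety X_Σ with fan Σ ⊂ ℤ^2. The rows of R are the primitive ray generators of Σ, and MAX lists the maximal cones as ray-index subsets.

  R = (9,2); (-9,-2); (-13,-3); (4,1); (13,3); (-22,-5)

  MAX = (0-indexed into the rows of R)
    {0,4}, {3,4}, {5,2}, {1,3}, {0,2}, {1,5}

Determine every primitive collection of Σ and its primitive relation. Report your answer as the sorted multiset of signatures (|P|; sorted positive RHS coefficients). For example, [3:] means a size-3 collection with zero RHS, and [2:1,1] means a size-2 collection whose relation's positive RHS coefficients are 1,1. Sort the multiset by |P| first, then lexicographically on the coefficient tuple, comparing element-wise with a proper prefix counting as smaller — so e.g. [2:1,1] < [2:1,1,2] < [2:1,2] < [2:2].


Primitive collections (9):

  P = {0,1}:  v_{0} + v_{1} = 0  ⟹  sig = [2:]
  P = {2,4}:  v_{2} + v_{4} = 0  ⟹  sig = [2:]
  P = {0,3}:  v_{0} + v_{3} = v_{4}  ⟹  sig = [2:1]
  P = {0,5}:  v_{0} + v_{5} = v_{2}  ⟹  sig = [2:1]
  P = {1,2}:  v_{1} + v_{2} = v_{5}  ⟹  sig = [2:1]
  P = {1,4}:  v_{1} + v_{4} = v_{3}  ⟹  sig = [2:1]
  P = {2,3}:  v_{2} + v_{3} = v_{1}  ⟹  sig = [2:1]
  P = {4,5}:  v_{4} + v_{5} = v_{1}  ⟹  sig = [2:1]
  P = {3,5}:  v_{3} + v_{5} = 2·v_{1}  ⟹  sig = [2:2]

Hence PRS(X_Σ) =
[[2:], [2:], [2:1], [2:1], [2:1], [2:1], [2:1], [2:1], [2:2]]


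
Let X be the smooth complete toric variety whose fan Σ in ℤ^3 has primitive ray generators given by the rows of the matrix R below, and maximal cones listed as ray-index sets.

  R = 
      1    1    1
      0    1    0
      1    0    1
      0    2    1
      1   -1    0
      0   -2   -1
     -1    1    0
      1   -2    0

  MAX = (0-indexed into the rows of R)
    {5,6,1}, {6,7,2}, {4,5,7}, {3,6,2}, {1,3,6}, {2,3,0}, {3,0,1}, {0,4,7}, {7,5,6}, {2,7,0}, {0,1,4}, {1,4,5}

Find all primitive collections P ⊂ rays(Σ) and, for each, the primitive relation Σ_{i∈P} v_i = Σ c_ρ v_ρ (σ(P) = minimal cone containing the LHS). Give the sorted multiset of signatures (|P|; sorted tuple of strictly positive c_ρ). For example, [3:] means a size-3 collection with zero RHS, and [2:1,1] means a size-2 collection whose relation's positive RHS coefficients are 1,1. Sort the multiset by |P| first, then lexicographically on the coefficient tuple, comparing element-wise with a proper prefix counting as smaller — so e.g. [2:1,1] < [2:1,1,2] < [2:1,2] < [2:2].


10 minimal non-faces of Δ(Σ) (on 8 rays):

  P = {3,5}:  v_{3} + v_{5} = 0  ⟹  sig = [2:]
  P = {4,6}:  v_{4} + v_{6} = 0  ⟹  sig = [2:]
  P = {0,5}:  v_{0} + v_{5} = v_{4}  ⟹  sig = [2:1]
  P = {0,6}:  v_{0} + v_{6} = v_{3}  ⟹  sig = [2:1]
  P = {1,2}:  v_{1} + v_{2} = v_{0}  ⟹  sig = [2:1]
  P = {1,7}:  v_{1} + v_{7} = v_{4}  ⟹  sig = [2:1]
  P = {2,5}:  v_{2} + v_{5} = v_{7}  ⟹  sig = [2:1]
  P = {3,4}:  v_{3} + v_{4} = v_{0}  ⟹  sig = [2:1]
  P = {3,7}:  v_{3} + v_{7} = v_{2}  ⟹  sig = [2:1]
  P = {2,4}:  v_{2} + v_{4} = v_{0} + v_{7}  ⟹  sig = [2:1,1]

Hence PRS(X_Σ) =
    |P|=2: 10 collections, coeffs (), (), (1), (1), (1), (1), (1), (1), (1), (1,1)


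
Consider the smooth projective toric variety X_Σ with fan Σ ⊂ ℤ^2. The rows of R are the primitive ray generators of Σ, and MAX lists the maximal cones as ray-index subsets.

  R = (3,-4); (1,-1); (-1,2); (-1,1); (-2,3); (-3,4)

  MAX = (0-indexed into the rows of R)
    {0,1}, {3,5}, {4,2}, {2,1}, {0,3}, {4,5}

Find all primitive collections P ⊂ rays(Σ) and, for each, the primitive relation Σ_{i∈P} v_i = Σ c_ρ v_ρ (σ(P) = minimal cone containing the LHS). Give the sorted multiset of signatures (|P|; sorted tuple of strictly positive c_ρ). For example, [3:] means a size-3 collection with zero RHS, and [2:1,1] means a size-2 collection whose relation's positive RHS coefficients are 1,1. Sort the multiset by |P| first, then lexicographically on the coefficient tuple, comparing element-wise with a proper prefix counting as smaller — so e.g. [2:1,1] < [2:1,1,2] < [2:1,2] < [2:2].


|primitive collections| = 9. Relations:

  P={0,5}:  v_{0} + v_{5} = 0 — sig = [2:]
  P={1,3}:  v_{1} + v_{3} = 0 — sig = [2:]
  P={0,4}:  v_{0} + v_{4} = v_{1} — sig = [2:1]
  P={1,4}:  v_{1} + v_{4} = v_{2} — sig = [2:1]
  P={1,5}:  v_{1} + v_{5} = v_{4} — sig = [2:1]
  P={2,3}:  v_{2} + v_{3} = v_{4} — sig = [2:1]
  P={3,4}:  v_{3} + v_{4} = v_{5} — sig = [2:1]
  P={0,2}:  v_{0} + v_{2} = 2·v_{1} — sig = [2:2]
  P={2,5}:  v_{2} + v_{5} = 2·v_{4} — sig = [2:2]

Signatures (|P|; sorted positive RHS coefficients), sorted:
    [2:]
    [2:]
    [2:1]
    [2:1]
    [2:1]
    [2:1]
    [2:1]
    [2:2]
    [2:2]


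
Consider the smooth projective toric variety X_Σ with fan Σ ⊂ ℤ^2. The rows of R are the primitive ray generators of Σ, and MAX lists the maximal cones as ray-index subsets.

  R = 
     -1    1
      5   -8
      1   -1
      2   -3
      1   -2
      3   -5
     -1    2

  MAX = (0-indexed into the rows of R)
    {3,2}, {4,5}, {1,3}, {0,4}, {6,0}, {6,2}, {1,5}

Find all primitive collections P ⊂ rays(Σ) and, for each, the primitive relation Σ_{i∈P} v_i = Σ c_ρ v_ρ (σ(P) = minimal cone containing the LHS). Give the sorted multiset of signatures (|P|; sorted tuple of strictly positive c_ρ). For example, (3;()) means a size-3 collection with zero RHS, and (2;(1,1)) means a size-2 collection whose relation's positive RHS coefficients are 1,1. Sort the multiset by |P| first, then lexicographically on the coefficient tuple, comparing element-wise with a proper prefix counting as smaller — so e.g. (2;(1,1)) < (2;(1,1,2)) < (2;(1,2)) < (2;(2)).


The 14 primitive collections of Σ (r=7, n=2):

  P = {0,2}:  v_{0} + v_{2} = 0  →  sig = (2;())
  P = {4,6}:  v_{4} + v_{6} = 0  →  sig = (2;())
  P = {0,3}:  v_{0} + v_{3} = v_{4}  →  sig = (2;(1))
  P = {2,4}:  v_{2} + v_{4} = v_{3}  →  sig = (2;(1))
  P = {3,4}:  v_{3} + v_{4} = v_{5}  →  sig = (2;(1))
  P = {3,5}:  v_{3} + v_{5} = v_{1}  →  sig = (2;(1))
  P = {3,6}:  v_{3} + v_{6} = v_{2}  →  sig = (2;(1))
  P = {5,6}:  v_{5} + v_{6} = v_{3}  →  sig = (2;(1))
  P = {0,1}:  v_{0} + v_{1} = v_{4} + v_{5}  →  sig = (2;(1,1))
  P = {0,5}:  v_{0} + v_{5} = 2·v_{4}  →  sig = (2;(2))
  P = {1,4}:  v_{1} + v_{4} = 2·v_{5}  →  sig = (2;(2))
  P = {1,6}:  v_{1} + v_{6} = 2·v_{3}  →  sig = (2;(2))
  P = {2,5}:  v_{2} + v_{5} = 2·v_{3}  →  sig = (2;(2))
  P = {1,2}:  v_{1} + v_{2} = 3·v_{3}  →  sig = (2;(3))

Sorted signature multiset PRS(X):
    (2;())
    (2;())
    (2;(1))
    (2;(1))
    (2;(1))
    (2;(1))
    (2;(1))
    (2;(1))
    (2;(1,1))
    (2;(2))
    (2;(2))
    (2;(2))
    (2;(2))
    (2;(3))


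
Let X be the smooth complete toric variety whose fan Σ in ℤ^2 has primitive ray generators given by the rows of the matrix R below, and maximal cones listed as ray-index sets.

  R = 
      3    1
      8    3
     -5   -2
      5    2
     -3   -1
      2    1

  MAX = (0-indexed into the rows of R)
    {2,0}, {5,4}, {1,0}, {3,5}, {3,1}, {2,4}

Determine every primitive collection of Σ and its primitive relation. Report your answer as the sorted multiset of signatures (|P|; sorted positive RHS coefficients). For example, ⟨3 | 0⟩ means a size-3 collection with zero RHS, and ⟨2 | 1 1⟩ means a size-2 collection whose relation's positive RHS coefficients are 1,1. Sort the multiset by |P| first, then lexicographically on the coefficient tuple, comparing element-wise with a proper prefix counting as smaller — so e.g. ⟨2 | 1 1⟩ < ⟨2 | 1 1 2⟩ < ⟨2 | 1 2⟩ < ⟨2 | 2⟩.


Primitive collections (9):

  P = {0,4}:  v_{0} + v_{4} = 0  ⇒ sig = ⟨2 | 0⟩
  P = {2,3}:  v_{2} + v_{3} = 0  ⇒ sig = ⟨2 | 0⟩
  P = {0,3}:  v_{0} + v_{3} = v_{1}  ⇒ sig = ⟨2 | 1⟩
  P = {0,5}:  v_{0} + v_{5} = v_{3}  ⇒ sig = ⟨2 | 1⟩
  P = {1,2}:  v_{1} + v_{2} = v_{0}  ⇒ sig = ⟨2 | 1⟩
  P = {1,4}:  v_{1} + v_{4} = v_{3}  ⇒ sig = ⟨2 | 1⟩
  P = {2,5}:  v_{2} + v_{5} = v_{4}  ⇒ sig = ⟨2 | 1⟩
  P = {3,4}:  v_{3} + v_{4} = v_{5}  ⇒ sig = ⟨2 | 1⟩
  P = {1,5}:  v_{1} + v_{5} = 2·v_{3}  ⇒ sig = ⟨2 | 2⟩

Sorted signature multiset PRS(X):
[⟨2 | 0⟩, ⟨2 | 0⟩, ⟨2 | 1⟩, ⟨2 | 1⟩, ⟨2 | 1⟩, ⟨2 | 1⟩, ⟨2 | 1⟩, ⟨2 | 1⟩, ⟨2 | 2⟩]


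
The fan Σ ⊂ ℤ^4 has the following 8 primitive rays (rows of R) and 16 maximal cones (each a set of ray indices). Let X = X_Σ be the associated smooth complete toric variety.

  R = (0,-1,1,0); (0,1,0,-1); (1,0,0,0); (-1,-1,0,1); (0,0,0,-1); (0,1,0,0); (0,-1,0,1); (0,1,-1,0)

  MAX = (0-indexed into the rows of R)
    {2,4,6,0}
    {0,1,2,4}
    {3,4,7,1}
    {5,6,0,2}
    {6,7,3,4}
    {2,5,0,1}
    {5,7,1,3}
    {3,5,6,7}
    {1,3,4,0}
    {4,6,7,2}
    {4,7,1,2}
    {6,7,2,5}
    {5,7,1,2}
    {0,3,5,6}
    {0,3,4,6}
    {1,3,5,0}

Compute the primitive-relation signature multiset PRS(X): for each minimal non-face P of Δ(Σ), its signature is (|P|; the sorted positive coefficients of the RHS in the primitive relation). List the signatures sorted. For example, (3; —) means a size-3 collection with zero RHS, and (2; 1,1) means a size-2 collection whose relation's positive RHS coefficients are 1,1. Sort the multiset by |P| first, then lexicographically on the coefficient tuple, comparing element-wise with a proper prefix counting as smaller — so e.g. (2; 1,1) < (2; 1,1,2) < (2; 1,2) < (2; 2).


The 4 primitive collections of Σ (r=8, n=4):

  P = {0,7}:  v_{0} + v_{7} = 0  ⟹  sig = (2; —)
  P = {1,6}:  v_{1} + v_{6} = 0  ⟹  sig = (2; —)
  P = {2,3}:  v_{2} + v_{3} = v_{6}  ⟹  sig = (2; 1)
  P = {4,5}:  v_{4} + v_{5} = v_{1}  ⟹  sig = (2; 1)

Hence PRS(X_Σ) =
[(2; —), (2; —), (2; 1), (2; 1)]


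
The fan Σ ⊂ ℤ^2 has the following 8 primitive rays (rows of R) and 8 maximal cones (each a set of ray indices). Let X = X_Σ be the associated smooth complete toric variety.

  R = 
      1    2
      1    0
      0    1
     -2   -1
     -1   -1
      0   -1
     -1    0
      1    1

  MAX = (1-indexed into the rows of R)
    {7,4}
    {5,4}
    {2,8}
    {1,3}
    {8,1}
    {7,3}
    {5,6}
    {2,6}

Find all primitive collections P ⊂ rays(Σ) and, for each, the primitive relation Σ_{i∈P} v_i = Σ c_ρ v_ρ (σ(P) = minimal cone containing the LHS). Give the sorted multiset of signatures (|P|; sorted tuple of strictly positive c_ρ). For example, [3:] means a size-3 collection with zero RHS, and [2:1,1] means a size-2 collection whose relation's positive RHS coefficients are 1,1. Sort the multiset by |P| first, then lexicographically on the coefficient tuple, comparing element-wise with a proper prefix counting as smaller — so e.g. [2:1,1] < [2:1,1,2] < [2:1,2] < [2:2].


Minimal non-faces — 20 found among 8 rays, 8 max cones:

  • {2,7}:  v_{2} + v_{7} = 0  so sig = [2:]
  • {3,6}:  v_{3} + v_{6} = 0  so sig = [2:]
  • {5,8}:  v_{5} + v_{8} = 0  so sig = [2:]
  • {1,5}:  v_{1} + v_{5} = v_{3}  so sig = [2:1]
  • {1,6}:  v_{1} + v_{6} = v_{8}  so sig = [2:1]
  • {2,3}:  v_{2} + v_{3} = v_{8}  so sig = [2:1]
  • {2,4}:  v_{2} + v_{4} = v_{5}  so sig = [2:1]
  • {2,5}:  v_{2} + v_{5} = v_{6}  so sig = [2:1]
  • {3,5}:  v_{3} + v_{5} = v_{7}  so sig = [2:1]
  • {3,8}:  v_{3} + v_{8} = v_{1}  so sig = [2:1]
  • {4,8}:  v_{4} + v_{8} = v_{7}  so sig = [2:1]
  • {5,7}:  v_{5} + v_{7} = v_{4}  so sig = [2:1]
  • {6,7}:  v_{6} + v_{7} = v_{5}  so sig = [2:1]
  • {6,8}:  v_{6} + v_{8} = v_{2}  so sig = [2:1]
  • {7,8}:  v_{7} + v_{8} = v_{3}  so sig = [2:1]
  • {1,4}:  v_{1} + v_{4} = v_{3} + v_{7}  so sig = [2:1,1]
  • {1,2}:  v_{1} + v_{2} = 2·v_{8}  so sig = [2:2]
  • {1,7}:  v_{1} + v_{7} = 2·v_{3}  so sig = [2:2]
  • {3,4}:  v_{3} + v_{4} = 2·v_{7}  so sig = [2:2]
  • {4,6}:  v_{4} + v_{6} = 2·v_{5}  so sig = [2:2]

Sorted signature multiset PRS(X):
    |P|=2: 20 collections, coeffs (), (), (), (1), (1), (1), (1), (1), (1), (1), (1), (1), (1), (1), (1), (1,1), (2), (2), (2), (2)


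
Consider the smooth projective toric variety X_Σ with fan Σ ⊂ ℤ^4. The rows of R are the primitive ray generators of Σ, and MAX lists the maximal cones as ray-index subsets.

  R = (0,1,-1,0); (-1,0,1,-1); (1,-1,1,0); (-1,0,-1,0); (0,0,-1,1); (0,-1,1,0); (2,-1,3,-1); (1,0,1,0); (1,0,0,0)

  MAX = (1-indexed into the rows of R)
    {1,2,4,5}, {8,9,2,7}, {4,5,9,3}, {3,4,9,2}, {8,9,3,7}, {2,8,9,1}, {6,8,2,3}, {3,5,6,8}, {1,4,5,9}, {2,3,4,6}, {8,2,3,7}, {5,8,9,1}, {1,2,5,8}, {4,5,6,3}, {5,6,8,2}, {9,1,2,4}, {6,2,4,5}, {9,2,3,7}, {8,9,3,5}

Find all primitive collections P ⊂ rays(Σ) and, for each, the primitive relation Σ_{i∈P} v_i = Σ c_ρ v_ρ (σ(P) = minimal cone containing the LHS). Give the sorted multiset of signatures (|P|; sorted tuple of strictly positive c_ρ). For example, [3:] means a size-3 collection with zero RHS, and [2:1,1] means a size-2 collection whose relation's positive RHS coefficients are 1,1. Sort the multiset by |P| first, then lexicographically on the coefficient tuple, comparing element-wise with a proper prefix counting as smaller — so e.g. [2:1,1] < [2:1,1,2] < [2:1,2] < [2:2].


11 collections generate NE(X_Σ); each relation:

  P = {1,6}:  v_{1} + v_{6} = 0  ⇒ sig = [2:]
  P = {4,8}:  v_{4} + v_{8} = 0  ⇒ sig = [2:]
  P = {1,3}:  v_{1} + v_{3} = v_{9}  ⇒ sig = [2:1]
  P = {6,9}:  v_{6} + v_{9} = v_{3}  ⇒ sig = [2:1]
  P = {5,7}:  v_{5} + v_{7} = v_{3} + v_{8}  ⇒ sig = [2:1,1]
  P = {4,7}:  v_{4} + v_{7} = v_{2} + v_{3} + v_{9}  ⇒ sig = [2:1,1,1]
  P = {1,7}:  v_{1} + v_{7} = v_{2} + v_{8} + 2·v_{9}  ⇒ sig = [2:1,1,2]
  P = {6,7}:  v_{6} + v_{7} = v_{2} + 2·v_{3} + v_{8}  ⇒ sig = [2:1,1,2]
  P = {2,5,9}:  v_{2} + v_{5} + v_{9} = 0  ⇒ sig = [3:]
  P = {2,3,5}:  v_{2} + v_{3} + v_{5} = v_{6}  ⇒ sig = [3:1]
  P = {2,3,8,9}:  v_{2} + v_{3} + v_{8} + v_{9} = v_{7}  ⇒ sig = [4:1]

Signatures (|P|; sorted positive RHS coefficients), sorted:
{ [2:] ×2,  [2:1] ×2,  [2:1,1],  [2:1,1,1],  [2:1,1,2] ×2,  [3:],  [3:1],  [4:1] }


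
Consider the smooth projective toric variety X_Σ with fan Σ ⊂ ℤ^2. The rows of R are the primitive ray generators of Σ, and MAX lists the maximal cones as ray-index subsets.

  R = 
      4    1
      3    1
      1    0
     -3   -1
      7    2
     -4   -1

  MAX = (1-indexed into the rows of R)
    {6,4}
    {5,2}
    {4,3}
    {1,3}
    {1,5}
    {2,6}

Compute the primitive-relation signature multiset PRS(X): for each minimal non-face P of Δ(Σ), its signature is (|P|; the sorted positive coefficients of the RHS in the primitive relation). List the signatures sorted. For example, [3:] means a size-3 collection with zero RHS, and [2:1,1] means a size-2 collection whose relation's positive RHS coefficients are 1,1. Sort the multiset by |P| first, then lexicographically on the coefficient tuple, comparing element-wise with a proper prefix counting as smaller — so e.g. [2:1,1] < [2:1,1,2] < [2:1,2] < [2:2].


Primitive collections (9):

  P={1,6}:  v_{1} + v_{6} = 0  ⟹  sig = [2:]
  P={2,4}:  v_{2} + v_{4} = 0  ⟹  sig = [2:]
  P={1,2}:  v_{1} + v_{2} = v_{5}  ⟹  sig = [2:1]
  P={1,4}:  v_{1} + v_{4} = v_{3}  ⟹  sig = [2:1]
  P={2,3}:  v_{2} + v_{3} = v_{1}  ⟹  sig = [2:1]
  P={3,6}:  v_{3} + v_{6} = v_{4}  ⟹  sig = [2:1]
  P={4,5}:  v_{4} + v_{5} = v_{1}  ⟹  sig = [2:1]
  P={5,6}:  v_{5} + v_{6} = v_{2}  ⟹  sig = [2:1]
  P={3,5}:  v_{3} + v_{5} = 2·v_{1}  ⟹  sig = [2:2]

Hence PRS(X_Σ) =
[[2:], [2:], [2:1], [2:1], [2:1], [2:1], [2:1], [2:1], [2:2]]


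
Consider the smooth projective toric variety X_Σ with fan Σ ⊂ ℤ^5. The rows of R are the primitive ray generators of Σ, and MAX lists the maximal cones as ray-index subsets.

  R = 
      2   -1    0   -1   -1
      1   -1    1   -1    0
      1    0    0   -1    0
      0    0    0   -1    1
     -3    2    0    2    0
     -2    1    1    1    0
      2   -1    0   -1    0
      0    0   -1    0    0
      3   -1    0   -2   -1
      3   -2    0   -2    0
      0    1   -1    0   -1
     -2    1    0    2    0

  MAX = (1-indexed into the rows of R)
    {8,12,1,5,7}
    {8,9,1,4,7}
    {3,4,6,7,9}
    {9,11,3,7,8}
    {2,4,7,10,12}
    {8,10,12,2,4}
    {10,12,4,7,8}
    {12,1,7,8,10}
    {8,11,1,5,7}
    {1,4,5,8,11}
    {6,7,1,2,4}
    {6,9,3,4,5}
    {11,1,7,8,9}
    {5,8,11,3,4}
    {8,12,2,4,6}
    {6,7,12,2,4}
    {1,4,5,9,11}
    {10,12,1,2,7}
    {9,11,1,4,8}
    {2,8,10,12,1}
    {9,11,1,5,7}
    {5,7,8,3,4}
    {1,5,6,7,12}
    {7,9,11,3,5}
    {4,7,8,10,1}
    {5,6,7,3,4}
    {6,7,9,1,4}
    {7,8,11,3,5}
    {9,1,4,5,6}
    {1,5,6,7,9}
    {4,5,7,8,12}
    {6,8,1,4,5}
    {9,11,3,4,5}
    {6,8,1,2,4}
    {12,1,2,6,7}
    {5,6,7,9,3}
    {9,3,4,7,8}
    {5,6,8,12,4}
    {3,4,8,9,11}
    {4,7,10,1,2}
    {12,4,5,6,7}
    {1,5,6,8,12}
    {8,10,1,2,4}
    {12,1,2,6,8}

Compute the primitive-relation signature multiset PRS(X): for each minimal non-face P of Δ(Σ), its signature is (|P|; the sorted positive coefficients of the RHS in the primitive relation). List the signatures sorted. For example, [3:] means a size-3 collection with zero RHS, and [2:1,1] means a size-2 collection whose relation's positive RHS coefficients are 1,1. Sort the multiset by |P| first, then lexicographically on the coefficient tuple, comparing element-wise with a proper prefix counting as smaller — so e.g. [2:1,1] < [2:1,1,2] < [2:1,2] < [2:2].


Δ(Σ) — 12 vertices, 23 min non-faces:

  {5,10}:  v_{5} + v_{10} = 0 — sig = [2:]
  {1,3}:  v_{1} + v_{3} = v_{9} — sig = [2:1]
  {2,5}:  v_{2} + v_{5} = v_{6} — sig = [2:1]
  {6,10}:  v_{6} + v_{10} = v_{2} — sig = [2:1]
  {3,12}:  v_{3} + v_{12} = v_{5} + v_{7} — sig = [2:1,1]
  {10,11}:  v_{10} + v_{11} = v_{8} + v_{9} — sig = [2:1,1]
  {3,10}:  v_{3} + v_{10} = v_{1} + v_{4} + v_{7} — sig = [2:1,1,1]
  {9,12}:  v_{9} + v_{12} = v_{1} + v_{5} + v_{7} — sig = [2:1,1,1]
  {2,3}:  v_{2} + v_{3} = v_{1} + v_{4} + v_{6} + v_{7} — sig = [2:1,1,1,1]
  {2,9}:  v_{2} + v_{9} = 2·v_{1} + v_{4} + v_{6} + v_{7} — sig = [2:1,1,1,2]
  {11,12}:  v_{11} + v_{12} = v_{1} + 2·v_{5} + v_{7} + v_{8} — sig = [2:1,1,1,2]
  {2,11}:  v_{2} + v_{11} = 2·v_{1} + v_{4} + v_{5} — sig = [2:1,1,2]
  {9,10}:  v_{9} + v_{10} = 2·v_{1} + v_{4} + v_{7} — sig = [2:1,1,2]
  {6,11}:  v_{6} + v_{11} = 2·v_{1} + v_{4} + 2·v_{5} — sig = [2:1,2,2]
  {1,4,12}:  v_{1} + v_{4} + v_{12} = 0 — sig = [3:]
  {6,7,8}:  v_{6} + v_{7} + v_{8} = 0 — sig = [3:]
  {2,7,8}:  v_{2} + v_{7} + v_{8} = v_{10} — sig = [3:1]
  {5,8,9}:  v_{5} + v_{8} + v_{9} = v_{11} — sig = [3:1]
  {3,6,8}:  v_{3} + v_{6} + v_{8} = v_{1} + v_{4} + v_{5} — sig = [3:1,1,1]
  {6,8,9}:  v_{6} + v_{8} + v_{9} = 2·v_{1} + v_{4} + v_{5} — sig = [3:1,1,2]
  {4,7,11}:  v_{4} + v_{7} + v_{11} = 2·v_{3} + v_{8} — sig = [3:1,2]
  {1,4,5,7}:  v_{1} + v_{4} + v_{5} + v_{7} = v_{3} — sig = [4:1]
  {4,5,7,9}:  v_{4} + v_{5} + v_{7} + v_{9} = 2·v_{3} — sig = [4:2]

Signatures (|P|; sorted positive RHS coefficients), sorted:
    [2:]
    [2:1]
    [2:1]
    [2:1]
    [2:1,1]
    [2:1,1]
    [2:1,1,1]
    [2:1,1,1]
    [2:1,1,1,1]
    [2:1,1,1,2]
    [2:1,1,1,2]
    [2:1,1,2]
    [2:1,1,2]
    [2:1,2,2]
    [3:]
    [3:]
    [3:1]
    [3:1]
    [3:1,1,1]
    [3:1,1,2]
    [3:1,2]
    [4:1]
    [4:2]


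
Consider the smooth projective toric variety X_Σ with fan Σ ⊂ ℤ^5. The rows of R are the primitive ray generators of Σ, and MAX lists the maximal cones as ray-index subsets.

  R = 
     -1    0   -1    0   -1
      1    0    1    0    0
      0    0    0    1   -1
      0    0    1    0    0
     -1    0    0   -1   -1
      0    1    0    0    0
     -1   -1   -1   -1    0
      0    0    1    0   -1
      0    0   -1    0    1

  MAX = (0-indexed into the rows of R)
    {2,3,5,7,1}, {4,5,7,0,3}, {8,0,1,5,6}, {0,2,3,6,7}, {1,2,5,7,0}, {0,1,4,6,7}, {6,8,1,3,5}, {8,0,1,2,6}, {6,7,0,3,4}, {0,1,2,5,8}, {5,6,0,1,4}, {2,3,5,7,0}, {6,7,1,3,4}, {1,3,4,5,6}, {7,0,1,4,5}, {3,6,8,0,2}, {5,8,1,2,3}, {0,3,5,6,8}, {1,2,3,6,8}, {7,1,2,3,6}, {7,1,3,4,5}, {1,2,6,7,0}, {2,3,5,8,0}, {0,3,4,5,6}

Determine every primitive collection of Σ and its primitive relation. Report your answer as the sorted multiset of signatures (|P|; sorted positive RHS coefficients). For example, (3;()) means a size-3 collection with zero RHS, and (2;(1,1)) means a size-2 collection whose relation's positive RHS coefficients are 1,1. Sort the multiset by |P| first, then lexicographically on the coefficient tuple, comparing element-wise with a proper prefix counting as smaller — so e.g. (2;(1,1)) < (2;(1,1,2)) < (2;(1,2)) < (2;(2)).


Δ(Σ) — 9 vertices, 6 min non-faces:

  P={7,8}:  v_{7} + v_{8} = 0 ; sig = (2;())
  P={2,4}:  v_{2} + v_{4} = v_{0} + v_{7} ; sig = (2;(1,1))
  P={4,8}:  v_{4} + v_{8} = v_{5} + v_{6} ; sig = (2;(1,1))
  P={0,1,3}:  v_{0} + v_{1} + v_{3} = v_{7} ; sig = (3;(1))
  P={2,5,6}:  v_{2} + v_{5} + v_{6} = v_{0} ; sig = (3;(1))
  P={5,6,7}:  v_{5} + v_{6} + v_{7} = v_{4} ; sig = (3;(1))

Signatures (|P|; sorted positive RHS coefficients), sorted:
    (2;())
    (2;(1,1))
    (2;(1,1))
    (3;(1))
    (3;(1))
    (3;(1))


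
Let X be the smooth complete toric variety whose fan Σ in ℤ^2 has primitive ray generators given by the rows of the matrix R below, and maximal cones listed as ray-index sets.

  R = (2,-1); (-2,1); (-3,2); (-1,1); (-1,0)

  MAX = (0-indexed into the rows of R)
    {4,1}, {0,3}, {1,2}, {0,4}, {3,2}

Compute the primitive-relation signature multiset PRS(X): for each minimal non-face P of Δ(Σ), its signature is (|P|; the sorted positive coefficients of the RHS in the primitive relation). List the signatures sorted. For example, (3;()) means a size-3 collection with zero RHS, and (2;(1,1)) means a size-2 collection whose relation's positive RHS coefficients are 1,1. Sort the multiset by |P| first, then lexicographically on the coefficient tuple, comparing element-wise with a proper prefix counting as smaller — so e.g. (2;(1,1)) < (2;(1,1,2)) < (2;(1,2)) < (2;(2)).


Primitive collections (5):

  • {0,1}:  v_{0} + v_{1} = 0 — sig = (2;())
  • {0,2}:  v_{0} + v_{2} = v_{3} — sig = (2;(1))
  • {1,3}:  v_{1} + v_{3} = v_{2} — sig = (2;(1))
  • {3,4}:  v_{3} + v_{4} = v_{1} — sig = (2;(1))
  • {2,4}:  v_{2} + v_{4} = 2·v_{1} — sig = (2;(2))

Signatures (|P|; sorted positive RHS coefficients), sorted:
    (2;())
    (2;(1))
    (2;(1))
    (2;(1))
    (2;(2))


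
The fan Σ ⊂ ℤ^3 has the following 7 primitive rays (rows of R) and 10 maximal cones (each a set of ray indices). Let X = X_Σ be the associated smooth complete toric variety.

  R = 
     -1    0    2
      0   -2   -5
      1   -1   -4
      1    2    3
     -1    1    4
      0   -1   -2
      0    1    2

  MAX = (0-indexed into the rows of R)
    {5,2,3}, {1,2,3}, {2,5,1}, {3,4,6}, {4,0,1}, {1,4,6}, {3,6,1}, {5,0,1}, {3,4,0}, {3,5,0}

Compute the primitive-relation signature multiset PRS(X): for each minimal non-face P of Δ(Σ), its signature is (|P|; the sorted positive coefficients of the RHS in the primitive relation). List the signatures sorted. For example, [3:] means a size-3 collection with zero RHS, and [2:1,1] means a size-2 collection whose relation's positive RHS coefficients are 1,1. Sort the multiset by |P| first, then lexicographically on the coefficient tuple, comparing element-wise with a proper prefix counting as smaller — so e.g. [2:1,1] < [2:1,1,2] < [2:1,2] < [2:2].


The 9 primitive collections of Σ (r=7, n=3):

  P = {2,4}:  v_{2} + v_{4} = 0 — sig = [2:]
  P = {5,6}:  v_{5} + v_{6} = 0 — sig = [2:]
  P = {0,2}:  v_{0} + v_{2} = v_{5} — sig = [2:1]
  P = {0,6}:  v_{0} + v_{6} = v_{4} — sig = [2:1]
  P = {4,5}:  v_{4} + v_{5} = v_{0} — sig = [2:1]
  P = {2,6}:  v_{2} + v_{6} = v_{1} + v_{3} — sig = [2:1,1]
  P = {0,1,3}:  v_{0} + v_{1} + v_{3} = 0 — sig = [3:]
  P = {1,3,4}:  v_{1} + v_{3} + v_{4} = v_{6} — sig = [3:1]
  P = {1,3,5}:  v_{1} + v_{3} + v_{5} = v_{2} — sig = [3:1]

so the primitive-relation signature multiset is
    |P|=2: 6 collections, coeffs (), (), (1), (1), (1), (1,1)
    |P|=3: 3 collections, coeffs (), (1), (1)


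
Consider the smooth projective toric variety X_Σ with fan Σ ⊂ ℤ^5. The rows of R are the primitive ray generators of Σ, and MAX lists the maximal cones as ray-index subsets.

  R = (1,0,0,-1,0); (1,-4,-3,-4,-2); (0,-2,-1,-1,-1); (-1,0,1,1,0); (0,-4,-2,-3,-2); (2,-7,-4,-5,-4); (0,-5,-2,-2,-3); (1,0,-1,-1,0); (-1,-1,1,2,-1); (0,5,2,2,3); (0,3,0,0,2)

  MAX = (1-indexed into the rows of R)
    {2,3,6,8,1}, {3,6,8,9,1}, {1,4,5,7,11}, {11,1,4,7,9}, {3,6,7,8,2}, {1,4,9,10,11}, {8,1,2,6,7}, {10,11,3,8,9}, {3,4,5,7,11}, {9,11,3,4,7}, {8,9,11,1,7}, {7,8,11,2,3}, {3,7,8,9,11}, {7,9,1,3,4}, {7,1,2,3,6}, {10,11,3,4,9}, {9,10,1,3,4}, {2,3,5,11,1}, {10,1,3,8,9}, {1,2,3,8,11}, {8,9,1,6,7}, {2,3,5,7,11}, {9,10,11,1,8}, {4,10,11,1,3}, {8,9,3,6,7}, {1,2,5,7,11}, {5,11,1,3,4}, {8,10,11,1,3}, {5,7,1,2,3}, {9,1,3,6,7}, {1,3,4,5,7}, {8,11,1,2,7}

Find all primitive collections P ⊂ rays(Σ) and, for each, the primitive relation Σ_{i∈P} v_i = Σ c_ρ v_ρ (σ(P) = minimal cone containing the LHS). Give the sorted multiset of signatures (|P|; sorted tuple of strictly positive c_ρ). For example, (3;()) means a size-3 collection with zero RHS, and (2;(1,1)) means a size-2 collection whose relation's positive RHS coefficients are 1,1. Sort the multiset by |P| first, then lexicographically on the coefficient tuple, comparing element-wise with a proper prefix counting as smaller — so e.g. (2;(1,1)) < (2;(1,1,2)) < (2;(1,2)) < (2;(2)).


Σ has 15 primitive collections:

  P = {4,8}:  v_{4} + v_{8} = 0 ; sig = (2;())
  P = {7,10}:  v_{7} + v_{10} = 0 ; sig = (2;())
  P = {2,4}:  v_{2} + v_{4} = v_{5} ; sig = (2;(1))
  P = {2,9}:  v_{2} + v_{9} = v_{7} ; sig = (2;(1))
  P = {5,8}:  v_{5} + v_{8} = v_{2} ; sig = (2;(1))
  P = {5,9}:  v_{5} + v_{9} = v_{4} + v_{7} ; sig = (2;(1,1))
  P = {6,11}:  v_{6} + v_{11} = v_{2} + v_{8} ; sig = (2;(1,1))
  P = {2,10}:  v_{2} + v_{10} = v_{1} + v_{3} + v_{11} ; sig = (2;(1,1,1))
  P = {4,6}:  v_{4} + v_{6} = v_{1} + v_{3} + v_{7} ; sig = (2;(1,1,1))
  P = {6,10}:  v_{6} + v_{10} = v_{1} + v_{3} + v_{8} ; sig = (2;(1,1,1))
  P = {5,6}:  v_{5} + v_{6} = v_{1} + v_{2} + v_{3} + v_{7} ; sig = (2;(1,1,1,1))
  P = {5,10}:  v_{5} + v_{10} = v_{1} + v_{3} + v_{4} + v_{11} ; sig = (2;(1,1,1,1))
  P = {1,3,9,11}:  v_{1} + v_{3} + v_{9} + v_{11} = 0 ; sig = (4;())
  P = {1,3,7,8}:  v_{1} + v_{3} + v_{7} + v_{8} = v_{6} ; sig = (4;(1))
  P = {1,3,7,11}:  v_{1} + v_{3} + v_{7} + v_{11} = v_{2} ; sig = (4;(1))

Hence PRS(X_Σ) =
{ (2;()) ×2,  (2;(1)) ×3,  (2;(1,1)) ×2,  (2;(1,1,1)) ×3,  (2;(1,1,1,1)) ×2,  (4;()),  (4;(1)) ×2 }


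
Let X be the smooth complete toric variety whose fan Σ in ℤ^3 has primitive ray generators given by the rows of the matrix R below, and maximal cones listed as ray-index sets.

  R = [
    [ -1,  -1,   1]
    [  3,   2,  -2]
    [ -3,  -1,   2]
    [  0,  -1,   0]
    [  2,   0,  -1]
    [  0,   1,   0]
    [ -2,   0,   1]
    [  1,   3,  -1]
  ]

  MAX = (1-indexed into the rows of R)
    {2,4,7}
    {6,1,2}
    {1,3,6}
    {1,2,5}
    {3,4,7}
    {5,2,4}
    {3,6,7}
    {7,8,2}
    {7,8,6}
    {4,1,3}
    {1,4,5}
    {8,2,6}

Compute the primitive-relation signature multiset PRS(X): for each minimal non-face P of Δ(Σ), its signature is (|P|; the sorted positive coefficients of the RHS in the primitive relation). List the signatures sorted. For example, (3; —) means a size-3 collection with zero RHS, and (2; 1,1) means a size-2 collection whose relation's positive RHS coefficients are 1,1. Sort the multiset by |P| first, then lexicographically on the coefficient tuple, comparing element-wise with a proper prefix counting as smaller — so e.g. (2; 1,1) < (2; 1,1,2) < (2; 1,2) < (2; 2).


|primitive collections| = 12. Relations:

  • {4,6}:  v_{4} + v_{6} = 0 — sig = (2; —)
  • {5,7}:  v_{5} + v_{7} = 0 — sig = (2; —)
  • {1,7}:  v_{1} + v_{7} = v_{3} — sig = (2; 1)
  • {2,3}:  v_{2} + v_{3} = v_{6} — sig = (2; 1)
  • {3,5}:  v_{3} + v_{5} = v_{1} — sig = (2; 1)
  • {4,8}:  v_{4} + v_{8} = v_{2} + v_{7} — sig = (2; 1,1)
  • {5,6}:  v_{5} + v_{6} = v_{1} + v_{2} — sig = (2; 1,1)
  • {5,8}:  v_{5} + v_{8} = v_{2} + v_{6} — sig = (2; 1,1)
  • {3,8}:  v_{3} + v_{8} = 2·v_{6} + v_{7} — sig = (2; 1,2)
  • {1,8}:  v_{1} + v_{8} = 2·v_{6} — sig = (2; 2)
  • {1,2,4}:  v_{1} + v_{2} + v_{4} = v_{5} — sig = (3; 1)
  • {2,6,7}:  v_{2} + v_{6} + v_{7} = v_{8} — sig = (3; 1)

Signatures (|P|; sorted positive RHS coefficients), sorted:
[(2; —), (2; —), (2; 1), (2; 1), (2; 1), (2; 1,1), (2; 1,1), (2; 1,1), (2; 1,2), (2; 2), (3; 1), (3; 1)]
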